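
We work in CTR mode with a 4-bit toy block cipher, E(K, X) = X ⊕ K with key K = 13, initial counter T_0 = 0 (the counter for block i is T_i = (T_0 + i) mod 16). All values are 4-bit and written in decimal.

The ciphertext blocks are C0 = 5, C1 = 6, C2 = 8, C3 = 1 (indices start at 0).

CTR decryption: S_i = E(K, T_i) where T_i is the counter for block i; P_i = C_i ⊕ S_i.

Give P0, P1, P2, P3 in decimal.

P0 = 8, P1 = 10, P2 = 7, P3 = 15

P0: T = 0, S = E(K, T) = 13; 5 ⊕ 13 = 8.
P1: T = 1, S = E(K, T) = 12; 6 ⊕ 12 = 10.
P2: T = 2, S = E(K, T) = 15; 8 ⊕ 15 = 7.
P3: T = 3, S = E(K, T) = 14; 1 ⊕ 14 = 15.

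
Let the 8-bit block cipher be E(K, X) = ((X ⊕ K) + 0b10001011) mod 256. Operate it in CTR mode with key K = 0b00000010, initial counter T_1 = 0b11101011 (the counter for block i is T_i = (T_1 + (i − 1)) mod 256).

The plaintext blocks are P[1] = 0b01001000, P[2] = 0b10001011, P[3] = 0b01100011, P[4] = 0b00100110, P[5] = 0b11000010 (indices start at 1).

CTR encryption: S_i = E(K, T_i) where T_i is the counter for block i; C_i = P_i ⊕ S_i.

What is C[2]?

C[1]: T = 0b11101011, S = E(K, T) = 0b01110100; 0b01001000 ⊕ 0b01110100 = 0b00111100.
C[2]: T = 0b11101100, S = E(K, T) = 0b01111001; 0b10001011 ⊕ 0b01111001 = 0b11110010.

C[2] = 0b11110010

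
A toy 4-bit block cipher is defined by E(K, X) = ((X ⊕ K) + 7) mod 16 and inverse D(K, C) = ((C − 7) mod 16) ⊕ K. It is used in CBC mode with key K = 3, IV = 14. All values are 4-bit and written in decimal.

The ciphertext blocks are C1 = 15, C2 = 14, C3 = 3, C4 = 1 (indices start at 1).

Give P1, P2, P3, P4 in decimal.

CBC decryption: P_i = D(K, C_i) ⊕ C_{i−1}, with C_{0} = IV.
P1: D(K, 15) = 11; 11 ⊕ 14 = 5.
P2: D(K, 14) = 4; 4 ⊕ 15 = 11.
P3: D(K, 3) = 15; 15 ⊕ 14 = 1.
P4: D(K, 1) = 9; 9 ⊕ 3 = 10.

P1 = 5, P2 = 11, P3 = 1, P4 = 10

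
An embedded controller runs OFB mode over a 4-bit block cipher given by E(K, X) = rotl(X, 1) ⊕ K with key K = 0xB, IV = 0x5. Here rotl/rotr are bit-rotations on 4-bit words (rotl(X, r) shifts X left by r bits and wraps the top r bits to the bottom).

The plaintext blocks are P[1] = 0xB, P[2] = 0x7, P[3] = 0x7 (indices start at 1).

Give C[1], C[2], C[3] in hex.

C[1] = 0xA, C[2] = 0xE, C[3] = 0xF

OFB encryption: S_i = E(K, S_{i−1}) with S_{0} = IV; C_i = P_i ⊕ S_i.
C[1]: S = E(K, 0x5) = 0x1; 0xB ⊕ 0x1 = 0xA.
C[2]: S = E(K, 0x1) = 0x9; 0x7 ⊕ 0x9 = 0xE.
C[3]: S = E(K, 0x9) = 0x8; 0x7 ⊕ 0x8 = 0xF.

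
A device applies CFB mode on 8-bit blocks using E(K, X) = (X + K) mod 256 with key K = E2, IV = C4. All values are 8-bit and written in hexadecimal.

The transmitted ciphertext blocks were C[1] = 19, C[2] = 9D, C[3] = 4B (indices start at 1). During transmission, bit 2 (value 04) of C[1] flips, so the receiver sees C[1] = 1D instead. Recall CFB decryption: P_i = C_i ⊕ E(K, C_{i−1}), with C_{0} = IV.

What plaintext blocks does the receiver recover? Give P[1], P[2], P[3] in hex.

P[1] = BB, P[2] = 62, P[3] = 34

Only C[1] changed, to 1D. In CFB, a change in C_i flips the same bit in P_i and garbles P_{i+1}. Decrypting the received ciphertext:
P[1]: E(K, C4) = A6; 1D ⊕ A6 = BB.
P[2]: E(K, 1D) = FF; 9D ⊕ FF = 62.
P[3]: E(K, 9D) = 7F; 4B ⊕ 7F = 34.
Blocks that differ from the original plaintext: P[1], P[2].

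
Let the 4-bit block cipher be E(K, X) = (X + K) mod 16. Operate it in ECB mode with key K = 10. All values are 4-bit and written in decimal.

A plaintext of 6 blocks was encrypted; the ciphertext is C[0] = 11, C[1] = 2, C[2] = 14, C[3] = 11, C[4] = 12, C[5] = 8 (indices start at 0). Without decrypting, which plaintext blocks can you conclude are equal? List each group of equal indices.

ECB encrypts each block independently with the same key, so equal ciphertext blocks imply equal plaintext blocks.
C[0] = C[3] = 11, so P[0] = P[3].

P[0] = P[3]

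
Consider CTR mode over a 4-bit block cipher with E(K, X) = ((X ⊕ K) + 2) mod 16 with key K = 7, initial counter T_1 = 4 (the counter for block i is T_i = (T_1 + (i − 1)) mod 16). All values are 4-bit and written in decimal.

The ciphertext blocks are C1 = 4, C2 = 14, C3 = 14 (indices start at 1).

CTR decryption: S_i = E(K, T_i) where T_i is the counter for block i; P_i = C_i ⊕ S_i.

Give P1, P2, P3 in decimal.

P1: T = 4, S = E(K, T) = 5; 4 ⊕ 5 = 1.
P2: T = 5, S = E(K, T) = 4; 14 ⊕ 4 = 10.
P3: T = 6, S = E(K, T) = 3; 14 ⊕ 3 = 13.

P1 = 1, P2 = 10, P3 = 13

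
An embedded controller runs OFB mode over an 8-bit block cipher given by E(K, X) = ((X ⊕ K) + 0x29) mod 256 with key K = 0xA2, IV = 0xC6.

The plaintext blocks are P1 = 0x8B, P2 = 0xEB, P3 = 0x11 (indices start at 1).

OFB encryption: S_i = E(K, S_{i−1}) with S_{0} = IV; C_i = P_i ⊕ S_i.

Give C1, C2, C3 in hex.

C1: S = E(K, 0xC6) = 0x8D; 0x8B ⊕ 0x8D = 0x06.
C2: S = E(K, 0x8D) = 0x58; 0xEB ⊕ 0x58 = 0xB3.
C3: S = E(K, 0x58) = 0x23; 0x11 ⊕ 0x23 = 0x32.

C1 = 0x06, C2 = 0xB3, C3 = 0x32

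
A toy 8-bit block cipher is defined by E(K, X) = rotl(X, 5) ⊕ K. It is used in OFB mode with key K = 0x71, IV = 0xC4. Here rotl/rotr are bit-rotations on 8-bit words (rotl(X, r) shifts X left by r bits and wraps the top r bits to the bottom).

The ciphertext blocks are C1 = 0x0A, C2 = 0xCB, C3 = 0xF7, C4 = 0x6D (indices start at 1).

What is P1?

P1 = 0xE3

OFB decryption: S_i = E(K, S_{i−1}) with S_{0} = IV; P_i = C_i ⊕ S_i.
P1: S = E(K, 0xC4) = 0xE9; 0x0A ⊕ 0xE9 = 0xE3.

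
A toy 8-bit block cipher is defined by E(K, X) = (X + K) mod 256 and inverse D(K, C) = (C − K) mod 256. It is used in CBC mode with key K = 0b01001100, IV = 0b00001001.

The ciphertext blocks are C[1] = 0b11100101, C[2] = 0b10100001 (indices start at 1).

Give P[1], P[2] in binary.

P[1] = 0b10010000, P[2] = 0b10110000

CBC decryption: P_i = D(K, C_i) ⊕ C_{i−1}, with C_{0} = IV.
P[1]: D(K, 0b11100101) = 0b10011001; 0b10011001 ⊕ 0b00001001 = 0b10010000.
P[2]: D(K, 0b10100001) = 0b01010101; 0b01010101 ⊕ 0b11100101 = 0b10110000.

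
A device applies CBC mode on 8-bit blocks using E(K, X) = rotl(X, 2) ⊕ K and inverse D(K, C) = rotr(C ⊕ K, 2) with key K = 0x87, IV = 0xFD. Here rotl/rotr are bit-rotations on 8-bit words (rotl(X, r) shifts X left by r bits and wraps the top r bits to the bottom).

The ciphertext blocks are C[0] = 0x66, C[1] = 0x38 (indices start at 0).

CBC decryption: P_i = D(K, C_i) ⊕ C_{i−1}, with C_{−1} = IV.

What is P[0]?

P[0] = 0x85

P[0]: D(K, 0x66) = 0x78; 0x78 ⊕ 0xFD = 0x85.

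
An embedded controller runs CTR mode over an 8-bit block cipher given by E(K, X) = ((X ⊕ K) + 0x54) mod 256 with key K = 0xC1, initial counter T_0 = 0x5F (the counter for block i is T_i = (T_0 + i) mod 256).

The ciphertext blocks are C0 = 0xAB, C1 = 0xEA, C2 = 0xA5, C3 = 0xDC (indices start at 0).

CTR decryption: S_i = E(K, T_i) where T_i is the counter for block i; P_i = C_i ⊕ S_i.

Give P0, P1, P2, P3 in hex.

P0: T = 0x5F, S = E(K, T) = 0xF2; 0xAB ⊕ 0xF2 = 0x59.
P1: T = 0x60, S = E(K, T) = 0xF5; 0xEA ⊕ 0xF5 = 0x1F.
P2: T = 0x61, S = E(K, T) = 0xF4; 0xA5 ⊕ 0xF4 = 0x51.
P3: T = 0x62, S = E(K, T) = 0xF7; 0xDC ⊕ 0xF7 = 0x2B.

P0 = 0x59, P1 = 0x1F, P2 = 0x51, P3 = 0x2B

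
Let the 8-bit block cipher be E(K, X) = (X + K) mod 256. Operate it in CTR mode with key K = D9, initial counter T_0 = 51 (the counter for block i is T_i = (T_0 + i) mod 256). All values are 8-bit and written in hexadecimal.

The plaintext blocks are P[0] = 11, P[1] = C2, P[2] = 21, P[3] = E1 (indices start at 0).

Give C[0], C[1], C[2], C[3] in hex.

C[0] = 3B, C[1] = E9, C[2] = 0D, C[3] = CC

CTR encryption: S_i = E(K, T_i) where T_i is the counter for block i; C_i = P_i ⊕ S_i.
C[0]: T = 51, S = E(K, T) = 2A; 11 ⊕ 2A = 3B.
C[1]: T = 52, S = E(K, T) = 2B; C2 ⊕ 2B = E9.
C[2]: T = 53, S = E(K, T) = 2C; 21 ⊕ 2C = 0D.
C[3]: T = 54, S = E(K, T) = 2D; E1 ⊕ 2D = CC.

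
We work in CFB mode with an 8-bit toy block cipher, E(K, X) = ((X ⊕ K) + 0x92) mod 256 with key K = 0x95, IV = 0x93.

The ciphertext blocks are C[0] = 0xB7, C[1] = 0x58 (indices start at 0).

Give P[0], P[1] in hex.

CFB decryption: P_i = C_i ⊕ E(K, C_{i−1}), with C_{−1} = IV.
P[0]: E(K, 0x93) = 0x98; 0xB7 ⊕ 0x98 = 0x2F.
P[1]: E(K, 0xB7) = 0xB4; 0x58 ⊕ 0xB4 = 0xEC.

P[0] = 0x2F, P[1] = 0xEC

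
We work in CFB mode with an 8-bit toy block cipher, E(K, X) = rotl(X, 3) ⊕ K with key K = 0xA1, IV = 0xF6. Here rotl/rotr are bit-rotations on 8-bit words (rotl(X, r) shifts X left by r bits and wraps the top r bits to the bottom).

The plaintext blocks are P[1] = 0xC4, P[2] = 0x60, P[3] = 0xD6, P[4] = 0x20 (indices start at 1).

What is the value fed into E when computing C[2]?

CFB encryption: C_i = P_i ⊕ E(K, C_{i−1}), with C_{0} = IV.
C[1]: E(K, 0xF6) = 0x16; 0xC4 ⊕ 0x16 = 0xD2.
C[2]: E(K, 0xD2) = 0x37; 0x60 ⊕ 0x37 = 0x57.
So the input to E for block [2] is 0xD2.

0xD2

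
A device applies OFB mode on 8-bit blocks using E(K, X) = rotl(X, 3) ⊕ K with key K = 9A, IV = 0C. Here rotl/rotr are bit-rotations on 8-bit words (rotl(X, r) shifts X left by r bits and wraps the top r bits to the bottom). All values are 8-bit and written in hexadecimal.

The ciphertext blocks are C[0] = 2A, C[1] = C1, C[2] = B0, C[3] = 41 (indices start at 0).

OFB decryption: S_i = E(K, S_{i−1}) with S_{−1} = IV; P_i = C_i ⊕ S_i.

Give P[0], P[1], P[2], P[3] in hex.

P[0] = D0, P[1] = 8C, P[2] = 40, P[3] = 5C

P[0]: S = E(K, 0C) = FA; 2A ⊕ FA = D0.
P[1]: S = E(K, FA) = 4D; C1 ⊕ 4D = 8C.
P[2]: S = E(K, 4D) = F0; B0 ⊕ F0 = 40.
P[3]: S = E(K, F0) = 1D; 41 ⊕ 1D = 5C.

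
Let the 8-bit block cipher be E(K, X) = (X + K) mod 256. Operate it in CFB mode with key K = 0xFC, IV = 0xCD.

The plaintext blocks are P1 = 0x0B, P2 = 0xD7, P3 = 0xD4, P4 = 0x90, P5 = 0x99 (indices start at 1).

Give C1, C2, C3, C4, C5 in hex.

CFB encryption: C_i = P_i ⊕ E(K, C_{i−1}), with C_{0} = IV.
C1: E(K, 0xCD) = 0xC9; 0x0B ⊕ 0xC9 = 0xC2.
C2: E(K, 0xC2) = 0xBE; 0xD7 ⊕ 0xBE = 0x69.
C3: E(K, 0x69) = 0x65; 0xD4 ⊕ 0x65 = 0xB1.
C4: E(K, 0xB1) = 0xAD; 0x90 ⊕ 0xAD = 0x3D.
C5: E(K, 0x3D) = 0x39; 0x99 ⊕ 0x39 = 0xA0.

C1 = 0xC2, C2 = 0x69, C3 = 0xB1, C4 = 0x3D, C5 = 0xA0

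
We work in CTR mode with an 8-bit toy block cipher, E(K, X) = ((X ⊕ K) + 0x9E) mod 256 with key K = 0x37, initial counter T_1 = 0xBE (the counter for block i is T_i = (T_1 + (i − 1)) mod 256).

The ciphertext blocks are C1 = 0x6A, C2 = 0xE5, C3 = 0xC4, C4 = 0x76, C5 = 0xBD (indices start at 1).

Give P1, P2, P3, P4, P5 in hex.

P1 = 0x4D, P2 = 0xC3, P3 = 0x51, P4 = 0xE2, P5 = 0x2E

CTR decryption: S_i = E(K, T_i) where T_i is the counter for block i; P_i = C_i ⊕ S_i.
P1: T = 0xBE, S = E(K, T) = 0x27; 0x6A ⊕ 0x27 = 0x4D.
P2: T = 0xBF, S = E(K, T) = 0x26; 0xE5 ⊕ 0x26 = 0xC3.
P3: T = 0xC0, S = E(K, T) = 0x95; 0xC4 ⊕ 0x95 = 0x51.
P4: T = 0xC1, S = E(K, T) = 0x94; 0x76 ⊕ 0x94 = 0xE2.
P5: T = 0xC2, S = E(K, T) = 0x93; 0xBD ⊕ 0x93 = 0x2E.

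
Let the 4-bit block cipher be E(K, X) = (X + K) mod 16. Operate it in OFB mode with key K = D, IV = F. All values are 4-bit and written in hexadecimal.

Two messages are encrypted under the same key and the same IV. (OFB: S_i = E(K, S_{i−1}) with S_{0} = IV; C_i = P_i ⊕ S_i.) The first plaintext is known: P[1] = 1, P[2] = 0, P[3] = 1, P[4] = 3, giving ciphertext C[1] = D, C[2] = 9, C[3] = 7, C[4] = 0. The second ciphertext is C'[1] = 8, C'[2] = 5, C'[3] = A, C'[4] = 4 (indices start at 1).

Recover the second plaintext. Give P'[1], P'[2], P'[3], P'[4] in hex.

In OFB with a reused IV, both messages share the same keystream S_i, so C_i ⊕ C'_i = P_i ⊕ P'_i and thus P'_i = P_i ⊕ C_i ⊕ C'_i.
P'[1]: 1 ⊕ D ⊕ 8 = 4.
P'[2]: 0 ⊕ 9 ⊕ 5 = C.
P'[3]: 1 ⊕ 7 ⊕ A = C.
P'[4]: 3 ⊕ 0 ⊕ 4 = 7.

P'[1] = 4, P'[2] = C, P'[3] = C, P'[4] = 7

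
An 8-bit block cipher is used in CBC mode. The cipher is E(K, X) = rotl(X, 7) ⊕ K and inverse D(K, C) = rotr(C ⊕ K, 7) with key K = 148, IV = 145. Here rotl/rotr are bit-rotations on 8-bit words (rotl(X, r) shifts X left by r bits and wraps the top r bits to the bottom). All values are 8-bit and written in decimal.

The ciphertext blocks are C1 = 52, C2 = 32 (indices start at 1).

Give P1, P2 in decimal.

P1 = 208, P2 = 93

CBC decryption: P_i = D(K, C_i) ⊕ C_{i−1}, with C_{0} = IV.
P1: D(K, 52) = 65; 65 ⊕ 145 = 208.
P2: D(K, 32) = 105; 105 ⊕ 52 = 93.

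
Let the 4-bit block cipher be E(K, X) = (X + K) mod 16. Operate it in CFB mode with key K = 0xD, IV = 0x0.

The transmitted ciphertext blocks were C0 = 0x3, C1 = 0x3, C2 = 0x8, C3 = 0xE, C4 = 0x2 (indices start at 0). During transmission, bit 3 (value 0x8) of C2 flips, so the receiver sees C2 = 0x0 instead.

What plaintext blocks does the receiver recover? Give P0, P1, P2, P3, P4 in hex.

P0 = 0xE, P1 = 0x3, P2 = 0x0, P3 = 0x3, P4 = 0x9

CFB decryption: P_i = C_i ⊕ E(K, C_{i−1}), with C_{−1} = IV.
Only C2 changed, to 0x0. In CFB, a change in C_i flips the same bit in P_i and garbles P_{i+1}. Decrypting the received ciphertext:
P0: E(K, 0x0) = 0xD; 0x3 ⊕ 0xD = 0xE.
P1: E(K, 0x3) = 0x0; 0x3 ⊕ 0x0 = 0x3.
P2: E(K, 0x3) = 0x0; 0x0 ⊕ 0x0 = 0x0.
P3: E(K, 0x0) = 0xD; 0xE ⊕ 0xD = 0x3.
P4: E(K, 0xE) = 0xB; 0x2 ⊕ 0xB = 0x9.
Blocks that differ from the original plaintext: P2, P3.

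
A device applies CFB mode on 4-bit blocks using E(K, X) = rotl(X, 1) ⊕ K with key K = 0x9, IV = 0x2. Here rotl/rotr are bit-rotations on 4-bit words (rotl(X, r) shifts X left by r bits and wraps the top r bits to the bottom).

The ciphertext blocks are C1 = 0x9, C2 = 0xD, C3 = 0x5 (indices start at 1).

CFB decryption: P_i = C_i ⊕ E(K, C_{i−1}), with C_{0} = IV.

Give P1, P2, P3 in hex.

P1 = 0x4, P2 = 0x7, P3 = 0x7

P1: E(K, 0x2) = 0xD; 0x9 ⊕ 0xD = 0x4.
P2: E(K, 0x9) = 0xA; 0xD ⊕ 0xA = 0x7.
P3: E(K, 0xD) = 0x2; 0x5 ⊕ 0x2 = 0x7.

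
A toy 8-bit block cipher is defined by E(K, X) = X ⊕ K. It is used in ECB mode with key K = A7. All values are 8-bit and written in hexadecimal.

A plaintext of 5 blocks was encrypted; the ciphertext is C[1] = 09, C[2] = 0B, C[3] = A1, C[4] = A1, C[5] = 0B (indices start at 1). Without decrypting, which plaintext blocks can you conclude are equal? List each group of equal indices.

P[2] = P[5]; P[3] = P[4]

ECB encrypts each block independently with the same key, so equal ciphertext blocks imply equal plaintext blocks.
C[2] = C[5] = 0B, so P[2] = P[5].
C[3] = C[4] = A1, so P[3] = P[4].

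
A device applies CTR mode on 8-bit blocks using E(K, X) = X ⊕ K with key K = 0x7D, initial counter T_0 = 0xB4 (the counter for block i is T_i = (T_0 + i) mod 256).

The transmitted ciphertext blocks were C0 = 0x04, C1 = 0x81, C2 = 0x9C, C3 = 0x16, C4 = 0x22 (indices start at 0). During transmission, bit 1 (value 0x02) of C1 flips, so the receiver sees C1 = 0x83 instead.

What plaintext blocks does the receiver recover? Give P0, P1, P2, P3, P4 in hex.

CTR decryption: S_i = E(K, T_i) where T_i is the counter for block i; P_i = C_i ⊕ S_i.
Only C1 changed, to 0x83. In CTR, a change in C_i flips the same bit in P_i only; the keystream is unaffected. Decrypting the received ciphertext:
P0: T = 0xB4, S = E(K, T) = 0xC9; 0x04 ⊕ 0xC9 = 0xCD.
P1: T = 0xB5, S = E(K, T) = 0xC8; 0x83 ⊕ 0xC8 = 0x4B.
P2: T = 0xB6, S = E(K, T) = 0xCB; 0x9C ⊕ 0xCB = 0x57.
P3: T = 0xB7, S = E(K, T) = 0xCA; 0x16 ⊕ 0xCA = 0xDC.
P4: T = 0xB8, S = E(K, T) = 0xC5; 0x22 ⊕ 0xC5 = 0xE7.
Blocks that differ from the original plaintext: P1.

P0 = 0xCD, P1 = 0x4B, P2 = 0x57, P3 = 0xDC, P4 = 0xE7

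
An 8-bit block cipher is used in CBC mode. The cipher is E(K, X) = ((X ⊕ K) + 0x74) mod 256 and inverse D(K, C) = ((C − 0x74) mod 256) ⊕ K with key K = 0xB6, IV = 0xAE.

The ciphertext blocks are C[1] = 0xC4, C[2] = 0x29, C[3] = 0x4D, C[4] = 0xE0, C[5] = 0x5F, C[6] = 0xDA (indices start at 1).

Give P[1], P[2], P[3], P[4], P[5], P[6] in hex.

P[1] = 0x48, P[2] = 0xC7, P[3] = 0x46, P[4] = 0x97, P[5] = 0xBD, P[6] = 0x8F

CBC decryption: P_i = D(K, C_i) ⊕ C_{i−1}, with C_{0} = IV.
P[1]: D(K, 0xC4) = 0xE6; 0xE6 ⊕ 0xAE = 0x48.
P[2]: D(K, 0x29) = 0x03; 0x03 ⊕ 0xC4 = 0xC7.
P[3]: D(K, 0x4D) = 0x6F; 0x6F ⊕ 0x29 = 0x46.
P[4]: D(K, 0xE0) = 0xDA; 0xDA ⊕ 0x4D = 0x97.
P[5]: D(K, 0x5F) = 0x5D; 0x5D ⊕ 0xE0 = 0xBD.
P[6]: D(K, 0xDA) = 0xD0; 0xD0 ⊕ 0x5F = 0x8F.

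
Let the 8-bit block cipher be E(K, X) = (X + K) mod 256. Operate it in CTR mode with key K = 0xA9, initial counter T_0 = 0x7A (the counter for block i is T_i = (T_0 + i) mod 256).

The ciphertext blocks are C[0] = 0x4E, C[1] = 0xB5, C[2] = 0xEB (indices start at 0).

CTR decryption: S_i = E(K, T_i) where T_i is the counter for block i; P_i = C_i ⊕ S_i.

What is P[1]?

P[1] = 0x91

P[1]: T = 0x7B, S = E(K, T) = 0x24; 0xB5 ⊕ 0x24 = 0x91.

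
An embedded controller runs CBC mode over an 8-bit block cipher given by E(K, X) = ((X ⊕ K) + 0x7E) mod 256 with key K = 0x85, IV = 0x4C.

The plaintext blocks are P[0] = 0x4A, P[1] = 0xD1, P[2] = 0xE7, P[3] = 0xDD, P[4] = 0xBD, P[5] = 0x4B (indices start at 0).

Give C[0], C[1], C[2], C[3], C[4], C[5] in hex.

CBC encryption: C_i = E(K, P_i ⊕ C_{i−1}), with C_{−1} = IV.
C[0]: P[0] ⊕ 0x4C = 0x06; E(K, 0x06) = 0x01.
C[1]: P[1] ⊕ 0x01 = 0xD0; E(K, 0xD0) = 0xD3.
C[2]: P[2] ⊕ 0xD3 = 0x34; E(K, 0x34) = 0x2F.
C[3]: P[3] ⊕ 0x2F = 0xF2; E(K, 0xF2) = 0xF5.
C[4]: P[4] ⊕ 0xF5 = 0x48; E(K, 0x48) = 0x4B.
C[5]: P[5] ⊕ 0x4B = 0x00; E(K, 0x00) = 0x03.

C[0] = 0x01, C[1] = 0xD3, C[2] = 0x2F, C[3] = 0xF5, C[4] = 0x4B, C[5] = 0x03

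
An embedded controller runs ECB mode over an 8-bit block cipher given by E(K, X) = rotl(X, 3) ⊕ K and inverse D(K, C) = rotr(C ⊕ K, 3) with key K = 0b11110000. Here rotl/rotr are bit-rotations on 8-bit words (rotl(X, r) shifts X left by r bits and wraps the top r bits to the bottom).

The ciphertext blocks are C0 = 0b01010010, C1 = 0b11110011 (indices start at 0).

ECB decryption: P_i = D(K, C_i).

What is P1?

P1: D(K, 0b11110011) = 0b01100000.

P1 = 0b01100000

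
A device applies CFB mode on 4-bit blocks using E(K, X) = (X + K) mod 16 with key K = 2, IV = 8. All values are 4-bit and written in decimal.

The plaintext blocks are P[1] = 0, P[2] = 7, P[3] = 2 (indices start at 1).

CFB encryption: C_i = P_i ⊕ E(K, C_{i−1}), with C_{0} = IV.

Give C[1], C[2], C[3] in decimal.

C[1] = 10, C[2] = 11, C[3] = 15

C[1]: E(K, 8) = 10; 0 ⊕ 10 = 10.
C[2]: E(K, 10) = 12; 7 ⊕ 12 = 11.
C[3]: E(K, 11) = 13; 2 ⊕ 13 = 15.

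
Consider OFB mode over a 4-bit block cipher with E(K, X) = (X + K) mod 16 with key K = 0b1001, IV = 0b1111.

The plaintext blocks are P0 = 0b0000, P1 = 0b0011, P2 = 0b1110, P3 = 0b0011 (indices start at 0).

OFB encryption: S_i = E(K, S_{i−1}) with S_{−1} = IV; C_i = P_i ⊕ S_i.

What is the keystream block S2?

C0: S = E(K, 0b1111) = 0b1000; 0b0000 ⊕ 0b1000 = 0b1000.
C1: S = E(K, 0b1000) = 0b0001; 0b0011 ⊕ 0b0001 = 0b0010.
C2: S = E(K, 0b0001) = 0b1010; 0b1110 ⊕ 0b1010 = 0b0100.
So S2 = 0b1010.

0b1010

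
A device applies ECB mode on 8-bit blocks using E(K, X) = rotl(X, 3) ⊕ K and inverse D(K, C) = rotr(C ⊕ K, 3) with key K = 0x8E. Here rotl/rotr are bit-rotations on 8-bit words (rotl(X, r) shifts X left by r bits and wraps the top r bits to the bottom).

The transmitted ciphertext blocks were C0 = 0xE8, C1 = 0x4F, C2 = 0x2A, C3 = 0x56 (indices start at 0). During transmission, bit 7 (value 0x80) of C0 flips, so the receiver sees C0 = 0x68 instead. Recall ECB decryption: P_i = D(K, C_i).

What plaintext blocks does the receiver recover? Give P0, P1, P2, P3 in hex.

Only C0 changed, to 0x68. In ECB, a change in C_i affects only P_i. Decrypting the received ciphertext:
P0: D(K, 0x68) = 0xDC.
P1: D(K, 0x4F) = 0x38.
P2: D(K, 0x2A) = 0x94.
P3: D(K, 0x56) = 0x1B.
Blocks that differ from the original plaintext: P0.

P0 = 0xDC, P1 = 0x38, P2 = 0x94, P3 = 0x1B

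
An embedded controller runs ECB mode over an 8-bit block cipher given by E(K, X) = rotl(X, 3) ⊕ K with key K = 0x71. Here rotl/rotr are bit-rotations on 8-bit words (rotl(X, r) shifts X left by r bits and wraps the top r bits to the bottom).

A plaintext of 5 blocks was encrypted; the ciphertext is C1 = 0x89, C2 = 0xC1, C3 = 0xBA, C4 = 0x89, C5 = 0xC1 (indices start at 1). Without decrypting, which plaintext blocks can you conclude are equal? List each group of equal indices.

P1 = P4; P2 = P5

ECB encrypts each block independently with the same key, so equal ciphertext blocks imply equal plaintext blocks.
C1 = C4 = 0x89, so P1 = P4.
C2 = C5 = 0xC1, so P2 = P5.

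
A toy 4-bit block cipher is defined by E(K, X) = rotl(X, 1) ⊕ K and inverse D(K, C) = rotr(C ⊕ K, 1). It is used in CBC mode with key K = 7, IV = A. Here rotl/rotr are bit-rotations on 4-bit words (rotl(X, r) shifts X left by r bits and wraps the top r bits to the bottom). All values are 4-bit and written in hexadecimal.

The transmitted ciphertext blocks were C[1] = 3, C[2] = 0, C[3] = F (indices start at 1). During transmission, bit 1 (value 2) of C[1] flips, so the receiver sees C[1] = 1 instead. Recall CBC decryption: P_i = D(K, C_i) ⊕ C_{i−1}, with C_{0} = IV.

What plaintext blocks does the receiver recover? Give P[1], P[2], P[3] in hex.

Only C[1] changed, to 1. In CBC, a change in C_i garbles P_i and flips the same bit in P_{i+1}. Decrypting the received ciphertext:
P[1]: D(K, 1) = 3; 3 ⊕ A = 9.
P[2]: D(K, 0) = B; B ⊕ 1 = A.
P[3]: D(K, F) = 4; 4 ⊕ 0 = 4.
Blocks that differ from the original plaintext: P[1], P[2].

P[1] = 9, P[2] = A, P[3] = 4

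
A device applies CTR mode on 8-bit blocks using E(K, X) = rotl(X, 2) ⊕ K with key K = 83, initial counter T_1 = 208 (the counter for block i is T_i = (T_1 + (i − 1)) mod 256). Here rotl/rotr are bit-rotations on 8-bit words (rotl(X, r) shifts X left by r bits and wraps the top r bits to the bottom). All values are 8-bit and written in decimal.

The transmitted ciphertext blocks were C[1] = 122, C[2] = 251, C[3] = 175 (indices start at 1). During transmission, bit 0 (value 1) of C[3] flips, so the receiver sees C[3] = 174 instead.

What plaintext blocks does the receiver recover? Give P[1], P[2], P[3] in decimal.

P[1] = 106, P[2] = 239, P[3] = 182

CTR decryption: S_i = E(K, T_i) where T_i is the counter for block i; P_i = C_i ⊕ S_i.
Only C[3] changed, to 174. In CTR, a change in C_i flips the same bit in P_i only; the keystream is unaffected. Decrypting the received ciphertext:
P[1]: T = 208, S = E(K, T) = 16; 122 ⊕ 16 = 106.
P[2]: T = 209, S = E(K, T) = 20; 251 ⊕ 20 = 239.
P[3]: T = 210, S = E(K, T) = 24; 174 ⊕ 24 = 182.
Blocks that differ from the original plaintext: P[3].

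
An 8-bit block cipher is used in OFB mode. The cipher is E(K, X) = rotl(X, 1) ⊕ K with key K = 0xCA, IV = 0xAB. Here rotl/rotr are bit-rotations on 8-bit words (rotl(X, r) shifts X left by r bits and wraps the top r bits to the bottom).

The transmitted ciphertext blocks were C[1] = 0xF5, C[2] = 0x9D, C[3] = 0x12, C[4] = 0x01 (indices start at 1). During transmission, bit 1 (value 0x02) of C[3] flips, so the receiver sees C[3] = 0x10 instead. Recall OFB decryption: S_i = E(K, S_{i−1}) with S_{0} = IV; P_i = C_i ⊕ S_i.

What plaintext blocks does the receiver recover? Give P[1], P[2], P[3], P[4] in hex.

P[1] = 0x68, P[2] = 0x6C, P[3] = 0x39, P[4] = 0x99

Only C[3] changed, to 0x10. In OFB, a change in C_i flips the same bit in P_i only; the keystream is unaffected. Decrypting the received ciphertext:
P[1]: S = E(K, 0xAB) = 0x9D; 0xF5 ⊕ 0x9D = 0x68.
P[2]: S = E(K, 0x9D) = 0xF1; 0x9D ⊕ 0xF1 = 0x6C.
P[3]: S = E(K, 0xF1) = 0x29; 0x10 ⊕ 0x29 = 0x39.
P[4]: S = E(K, 0x29) = 0x98; 0x01 ⊕ 0x98 = 0x99.
Blocks that differ from the original plaintext: P[3].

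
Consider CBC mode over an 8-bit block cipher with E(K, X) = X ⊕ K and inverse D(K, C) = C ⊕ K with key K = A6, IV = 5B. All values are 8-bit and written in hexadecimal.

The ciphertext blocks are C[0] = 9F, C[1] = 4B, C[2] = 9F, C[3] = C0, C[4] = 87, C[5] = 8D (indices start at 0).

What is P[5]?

P[5] = AC

CBC decryption: P_i = D(K, C_i) ⊕ C_{i−1}, with C_{−1} = IV.
P[5]: D(K, 8D) = 2B; 2B ⊕ 87 = AC.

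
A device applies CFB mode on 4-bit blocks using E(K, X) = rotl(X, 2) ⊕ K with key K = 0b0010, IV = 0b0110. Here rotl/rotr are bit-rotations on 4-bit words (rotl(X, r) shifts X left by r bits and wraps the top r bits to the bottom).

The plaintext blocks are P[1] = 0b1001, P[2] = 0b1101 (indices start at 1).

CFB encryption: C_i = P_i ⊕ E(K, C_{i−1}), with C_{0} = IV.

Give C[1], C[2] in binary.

C[1] = 0b0010, C[2] = 0b0111

C[1]: E(K, 0b0110) = 0b1011; 0b1001 ⊕ 0b1011 = 0b0010.
C[2]: E(K, 0b0010) = 0b1010; 0b1101 ⊕ 0b1010 = 0b0111.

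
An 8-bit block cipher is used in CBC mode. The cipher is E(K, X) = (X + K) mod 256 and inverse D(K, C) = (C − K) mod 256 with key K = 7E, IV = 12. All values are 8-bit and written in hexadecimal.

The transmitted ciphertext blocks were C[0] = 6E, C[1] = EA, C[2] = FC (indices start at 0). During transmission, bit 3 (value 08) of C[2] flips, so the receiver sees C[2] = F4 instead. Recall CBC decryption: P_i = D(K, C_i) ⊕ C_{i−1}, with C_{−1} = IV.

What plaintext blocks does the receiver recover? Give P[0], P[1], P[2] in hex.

P[0] = E2, P[1] = 02, P[2] = 9C

Only C[2] changed, to F4. In CBC, a change in C_i garbles P_i and flips the same bit in P_{i+1}. Decrypting the received ciphertext:
P[0]: D(K, 6E) = F0; F0 ⊕ 12 = E2.
P[1]: D(K, EA) = 6C; 6C ⊕ 6E = 02.
P[2]: D(K, F4) = 76; 76 ⊕ EA = 9C.
Blocks that differ from the original plaintext: P[2].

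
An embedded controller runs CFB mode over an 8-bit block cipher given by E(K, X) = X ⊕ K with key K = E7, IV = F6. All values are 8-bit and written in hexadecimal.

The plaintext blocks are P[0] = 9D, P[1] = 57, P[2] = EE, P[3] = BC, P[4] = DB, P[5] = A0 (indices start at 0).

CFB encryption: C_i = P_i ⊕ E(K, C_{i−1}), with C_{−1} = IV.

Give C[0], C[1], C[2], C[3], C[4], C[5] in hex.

C[0]: E(K, F6) = 11; 9D ⊕ 11 = 8C.
C[1]: E(K, 8C) = 6B; 57 ⊕ 6B = 3C.
C[2]: E(K, 3C) = DB; EE ⊕ DB = 35.
C[3]: E(K, 35) = D2; BC ⊕ D2 = 6E.
C[4]: E(K, 6E) = 89; DB ⊕ 89 = 52.
C[5]: E(K, 52) = B5; A0 ⊕ B5 = 15.

C[0] = 8C, C[1] = 3C, C[2] = 35, C[3] = 6E, C[4] = 52, C[5] = 15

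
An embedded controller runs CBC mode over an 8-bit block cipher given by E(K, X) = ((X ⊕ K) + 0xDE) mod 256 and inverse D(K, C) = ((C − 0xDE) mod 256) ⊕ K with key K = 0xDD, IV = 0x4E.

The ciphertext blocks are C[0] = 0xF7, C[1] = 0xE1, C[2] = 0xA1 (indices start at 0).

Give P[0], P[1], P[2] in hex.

CBC decryption: P_i = D(K, C_i) ⊕ C_{i−1}, with C_{−1} = IV.
P[0]: D(K, 0xF7) = 0xC4; 0xC4 ⊕ 0x4E = 0x8A.
P[1]: D(K, 0xE1) = 0xDE; 0xDE ⊕ 0xF7 = 0x29.
P[2]: D(K, 0xA1) = 0x1E; 0x1E ⊕ 0xE1 = 0xFF.

P[0] = 0x8A, P[1] = 0x29, P[2] = 0xFF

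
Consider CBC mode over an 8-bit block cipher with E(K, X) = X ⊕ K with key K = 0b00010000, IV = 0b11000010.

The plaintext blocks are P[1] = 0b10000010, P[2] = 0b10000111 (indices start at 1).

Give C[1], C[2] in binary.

CBC encryption: C_i = E(K, P_i ⊕ C_{i−1}), with C_{0} = IV.
C[1]: P[1] ⊕ 0b11000010 = 0b01000000; E(K, 0b01000000) = 0b01010000.
C[2]: P[2] ⊕ 0b01010000 = 0b11010111; E(K, 0b11010111) = 0b11000111.

C[1] = 0b01010000, C[2] = 0b11000111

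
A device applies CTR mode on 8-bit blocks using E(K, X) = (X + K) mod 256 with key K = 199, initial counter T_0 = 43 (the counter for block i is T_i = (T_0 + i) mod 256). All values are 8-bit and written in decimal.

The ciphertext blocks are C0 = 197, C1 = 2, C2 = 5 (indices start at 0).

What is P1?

CTR decryption: S_i = E(K, T_i) where T_i is the counter for block i; P_i = C_i ⊕ S_i.
P1: T = 44, S = E(K, T) = 243; 2 ⊕ 243 = 241.

P1 = 241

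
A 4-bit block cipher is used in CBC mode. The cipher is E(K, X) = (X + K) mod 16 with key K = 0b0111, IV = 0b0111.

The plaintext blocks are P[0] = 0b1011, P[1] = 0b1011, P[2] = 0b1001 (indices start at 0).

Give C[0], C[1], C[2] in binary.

C[0] = 0b0011, C[1] = 0b1111, C[2] = 0b1101

CBC encryption: C_i = E(K, P_i ⊕ C_{i−1}), with C_{−1} = IV.
C[0]: P[0] ⊕ 0b0111 = 0b1100; E(K, 0b1100) = 0b0011.
C[1]: P[1] ⊕ 0b0011 = 0b1000; E(K, 0b1000) = 0b1111.
C[2]: P[2] ⊕ 0b1111 = 0b0110; E(K, 0b0110) = 0b1101.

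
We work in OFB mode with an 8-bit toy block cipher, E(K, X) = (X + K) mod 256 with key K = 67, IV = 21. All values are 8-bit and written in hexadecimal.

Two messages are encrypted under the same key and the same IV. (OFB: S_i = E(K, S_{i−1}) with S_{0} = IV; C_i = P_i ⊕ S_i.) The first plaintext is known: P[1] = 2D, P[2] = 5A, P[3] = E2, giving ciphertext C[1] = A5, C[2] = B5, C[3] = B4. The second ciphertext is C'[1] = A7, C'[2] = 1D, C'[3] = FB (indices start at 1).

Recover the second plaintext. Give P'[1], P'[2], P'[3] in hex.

In OFB with a reused IV, both messages share the same keystream S_i, so C_i ⊕ C'_i = P_i ⊕ P'_i and thus P'_i = P_i ⊕ C_i ⊕ C'_i.
P'[1]: 2D ⊕ A5 ⊕ A7 = 2F.
P'[2]: 5A ⊕ B5 ⊕ 1D = F2.
P'[3]: E2 ⊕ B4 ⊕ FB = AD.

P'[1] = 2F, P'[2] = F2, P'[3] = AD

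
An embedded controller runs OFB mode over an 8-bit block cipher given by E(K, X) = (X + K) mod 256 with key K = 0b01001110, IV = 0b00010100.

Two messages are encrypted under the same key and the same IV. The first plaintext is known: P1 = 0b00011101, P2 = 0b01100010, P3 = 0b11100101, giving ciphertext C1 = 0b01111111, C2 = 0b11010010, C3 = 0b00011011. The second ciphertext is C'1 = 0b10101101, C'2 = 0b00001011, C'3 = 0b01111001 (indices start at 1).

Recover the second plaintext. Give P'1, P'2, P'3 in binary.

In OFB with a reused IV, both messages share the same keystream S_i, so C_i ⊕ C'_i = P_i ⊕ P'_i and thus P'_i = P_i ⊕ C_i ⊕ C'_i.
P'1: 0b00011101 ⊕ 0b01111111 ⊕ 0b10101101 = 0b11001111.
P'2: 0b01100010 ⊕ 0b11010010 ⊕ 0b00001011 = 0b10111011.
P'3: 0b11100101 ⊕ 0b00011011 ⊕ 0b01111001 = 0b10000111.

P'1 = 0b11001111, P'2 = 0b10111011, P'3 = 0b10000111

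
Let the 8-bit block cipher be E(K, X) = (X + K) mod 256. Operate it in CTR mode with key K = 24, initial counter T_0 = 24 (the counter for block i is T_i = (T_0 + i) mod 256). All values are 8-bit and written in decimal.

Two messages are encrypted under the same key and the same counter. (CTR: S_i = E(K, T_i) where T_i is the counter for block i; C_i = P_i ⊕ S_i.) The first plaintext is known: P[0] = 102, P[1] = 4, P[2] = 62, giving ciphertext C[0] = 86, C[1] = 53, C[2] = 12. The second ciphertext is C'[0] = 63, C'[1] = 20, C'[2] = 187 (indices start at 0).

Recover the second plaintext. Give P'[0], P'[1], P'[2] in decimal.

P'[0] = 15, P'[1] = 37, P'[2] = 137

In CTR with a reused counter, both messages share the same keystream S_i, so C_i ⊕ C'_i = P_i ⊕ P'_i and thus P'_i = P_i ⊕ C_i ⊕ C'_i.
P'[0]: 102 ⊕ 86 ⊕ 63 = 15.
P'[1]: 4 ⊕ 53 ⊕ 20 = 37.
P'[2]: 62 ⊕ 12 ⊕ 187 = 137.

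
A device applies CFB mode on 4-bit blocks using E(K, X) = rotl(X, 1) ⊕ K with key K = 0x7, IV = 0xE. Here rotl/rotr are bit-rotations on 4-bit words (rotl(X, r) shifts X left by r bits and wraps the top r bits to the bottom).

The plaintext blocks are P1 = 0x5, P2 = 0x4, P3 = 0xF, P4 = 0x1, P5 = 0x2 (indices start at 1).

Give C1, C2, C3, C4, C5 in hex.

C1 = 0xF, C2 = 0xC, C3 = 0x1, C4 = 0x4, C5 = 0xD

CFB encryption: C_i = P_i ⊕ E(K, C_{i−1}), with C_{0} = IV.
C1: E(K, 0xE) = 0xA; 0x5 ⊕ 0xA = 0xF.
C2: E(K, 0xF) = 0x8; 0x4 ⊕ 0x8 = 0xC.
C3: E(K, 0xC) = 0xE; 0xF ⊕ 0xE = 0x1.
C4: E(K, 0x1) = 0x5; 0x1 ⊕ 0x5 = 0x4.
C5: E(K, 0x4) = 0xF; 0x2 ⊕ 0xF = 0xD.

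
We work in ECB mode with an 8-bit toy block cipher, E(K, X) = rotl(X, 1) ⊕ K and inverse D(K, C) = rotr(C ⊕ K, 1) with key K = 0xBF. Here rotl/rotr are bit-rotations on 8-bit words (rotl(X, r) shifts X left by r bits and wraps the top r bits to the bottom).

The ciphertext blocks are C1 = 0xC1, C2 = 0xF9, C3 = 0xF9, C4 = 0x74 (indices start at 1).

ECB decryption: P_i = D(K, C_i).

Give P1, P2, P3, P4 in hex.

P1 = 0x3F, P2 = 0x23, P3 = 0x23, P4 = 0xE5

P1: D(K, 0xC1) = 0x3F.
P2: D(K, 0xF9) = 0x23.
P3: D(K, 0xF9) = 0x23.
P4: D(K, 0x74) = 0xE5.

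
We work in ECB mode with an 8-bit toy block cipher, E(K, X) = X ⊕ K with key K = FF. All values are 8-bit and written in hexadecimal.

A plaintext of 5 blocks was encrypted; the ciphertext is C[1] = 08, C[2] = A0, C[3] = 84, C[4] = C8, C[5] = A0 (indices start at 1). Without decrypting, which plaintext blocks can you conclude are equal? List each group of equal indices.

ECB encrypts each block independently with the same key, so equal ciphertext blocks imply equal plaintext blocks.
C[2] = C[5] = A0, so P[2] = P[5].

P[2] = P[5]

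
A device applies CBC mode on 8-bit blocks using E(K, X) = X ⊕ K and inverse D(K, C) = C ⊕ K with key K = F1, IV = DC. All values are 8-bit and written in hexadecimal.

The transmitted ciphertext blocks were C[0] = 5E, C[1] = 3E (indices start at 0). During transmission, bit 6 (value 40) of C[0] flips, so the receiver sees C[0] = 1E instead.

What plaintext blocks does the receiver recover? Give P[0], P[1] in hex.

P[0] = 33, P[1] = D1

CBC decryption: P_i = D(K, C_i) ⊕ C_{i−1}, with C_{−1} = IV.
Only C[0] changed, to 1E. In CBC, a change in C_i garbles P_i and flips the same bit in P_{i+1}. Decrypting the received ciphertext:
P[0]: D(K, 1E) = EF; EF ⊕ DC = 33.
P[1]: D(K, 3E) = CF; CF ⊕ 1E = D1.
Blocks that differ from the original plaintext: P[0], P[1].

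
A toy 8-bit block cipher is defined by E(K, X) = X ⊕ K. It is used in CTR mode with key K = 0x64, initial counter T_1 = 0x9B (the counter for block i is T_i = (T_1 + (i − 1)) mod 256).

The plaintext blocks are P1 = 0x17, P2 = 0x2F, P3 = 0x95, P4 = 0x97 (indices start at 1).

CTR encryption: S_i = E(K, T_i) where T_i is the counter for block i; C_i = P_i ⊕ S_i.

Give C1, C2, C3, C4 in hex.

C1: T = 0x9B, S = E(K, T) = 0xFF; 0x17 ⊕ 0xFF = 0xE8.
C2: T = 0x9C, S = E(K, T) = 0xF8; 0x2F ⊕ 0xF8 = 0xD7.
C3: T = 0x9D, S = E(K, T) = 0xF9; 0x95 ⊕ 0xF9 = 0x6C.
C4: T = 0x9E, S = E(K, T) = 0xFA; 0x97 ⊕ 0xFA = 0x6D.

C1 = 0xE8, C2 = 0xD7, C3 = 0x6C, C4 = 0x6D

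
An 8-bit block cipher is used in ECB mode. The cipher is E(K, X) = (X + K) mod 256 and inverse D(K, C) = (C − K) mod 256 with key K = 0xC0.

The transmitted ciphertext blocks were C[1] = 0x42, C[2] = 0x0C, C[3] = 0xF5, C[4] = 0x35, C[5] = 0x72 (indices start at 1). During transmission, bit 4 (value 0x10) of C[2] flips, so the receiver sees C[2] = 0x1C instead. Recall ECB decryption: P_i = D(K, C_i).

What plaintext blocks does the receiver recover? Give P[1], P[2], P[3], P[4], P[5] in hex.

Only C[2] changed, to 0x1C. In ECB, a change in C_i affects only P_i. Decrypting the received ciphertext:
P[1]: D(K, 0x42) = 0x82.
P[2]: D(K, 0x1C) = 0x5C.
P[3]: D(K, 0xF5) = 0x35.
P[4]: D(K, 0x35) = 0x75.
P[5]: D(K, 0x72) = 0xB2.
Blocks that differ from the original plaintext: P[2].

P[1] = 0x82, P[2] = 0x5C, P[3] = 0x35, P[4] = 0x75, P[5] = 0xB2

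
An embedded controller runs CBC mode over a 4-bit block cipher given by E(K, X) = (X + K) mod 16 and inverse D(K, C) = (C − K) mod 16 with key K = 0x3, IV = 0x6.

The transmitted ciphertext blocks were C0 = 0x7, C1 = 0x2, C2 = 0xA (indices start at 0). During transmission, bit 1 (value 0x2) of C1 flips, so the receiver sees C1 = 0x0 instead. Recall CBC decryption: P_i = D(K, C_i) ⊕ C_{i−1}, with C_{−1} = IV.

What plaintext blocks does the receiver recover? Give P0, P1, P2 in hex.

Only C1 changed, to 0x0. In CBC, a change in C_i garbles P_i and flips the same bit in P_{i+1}. Decrypting the received ciphertext:
P0: D(K, 0x7) = 0x4; 0x4 ⊕ 0x6 = 0x2.
P1: D(K, 0x0) = 0xD; 0xD ⊕ 0x7 = 0xA.
P2: D(K, 0xA) = 0x7; 0x7 ⊕ 0x0 = 0x7.
Blocks that differ from the original plaintext: P1, P2.

P0 = 0x2, P1 = 0xA, P2 = 0x7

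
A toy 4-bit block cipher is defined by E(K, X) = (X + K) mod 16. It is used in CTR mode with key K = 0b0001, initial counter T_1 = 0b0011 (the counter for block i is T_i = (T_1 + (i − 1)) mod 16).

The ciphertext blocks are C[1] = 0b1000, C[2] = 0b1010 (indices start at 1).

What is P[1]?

CTR decryption: S_i = E(K, T_i) where T_i is the counter for block i; P_i = C_i ⊕ S_i.
P[1]: T = 0b0011, S = E(K, T) = 0b0100; 0b1000 ⊕ 0b0100 = 0b1100.

P[1] = 0b1100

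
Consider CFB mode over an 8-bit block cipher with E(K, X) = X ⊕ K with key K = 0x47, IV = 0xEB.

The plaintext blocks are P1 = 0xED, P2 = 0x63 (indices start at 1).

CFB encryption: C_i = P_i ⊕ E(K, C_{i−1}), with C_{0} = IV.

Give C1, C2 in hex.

C1 = 0x41, C2 = 0x65

C1: E(K, 0xEB) = 0xAC; 0xED ⊕ 0xAC = 0x41.
C2: E(K, 0x41) = 0x06; 0x63 ⊕ 0x06 = 0x65.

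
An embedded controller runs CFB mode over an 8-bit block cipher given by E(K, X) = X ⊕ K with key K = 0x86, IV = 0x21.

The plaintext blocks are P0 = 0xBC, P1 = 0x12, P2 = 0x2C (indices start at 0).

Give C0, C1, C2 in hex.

C0 = 0x1B, C1 = 0x8F, C2 = 0x25

CFB encryption: C_i = P_i ⊕ E(K, C_{i−1}), with C_{−1} = IV.
C0: E(K, 0x21) = 0xA7; 0xBC ⊕ 0xA7 = 0x1B.
C1: E(K, 0x1B) = 0x9D; 0x12 ⊕ 0x9D = 0x8F.
C2: E(K, 0x8F) = 0x09; 0x2C ⊕ 0x09 = 0x25.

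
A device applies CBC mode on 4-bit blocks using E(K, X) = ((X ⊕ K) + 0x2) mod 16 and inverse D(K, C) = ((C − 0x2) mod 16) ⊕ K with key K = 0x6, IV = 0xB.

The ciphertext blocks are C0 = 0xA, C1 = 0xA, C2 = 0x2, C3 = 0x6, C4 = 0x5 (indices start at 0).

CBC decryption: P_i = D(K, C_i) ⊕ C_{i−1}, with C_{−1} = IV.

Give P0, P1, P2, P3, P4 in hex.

P0: D(K, 0xA) = 0xE; 0xE ⊕ 0xB = 0x5.
P1: D(K, 0xA) = 0xE; 0xE ⊕ 0xA = 0x4.
P2: D(K, 0x2) = 0x6; 0x6 ⊕ 0xA = 0xC.
P3: D(K, 0x6) = 0x2; 0x2 ⊕ 0x2 = 0x0.
P4: D(K, 0x5) = 0x5; 0x5 ⊕ 0x6 = 0x3.

P0 = 0x5, P1 = 0x4, P2 = 0xC, P3 = 0x0, P4 = 0x3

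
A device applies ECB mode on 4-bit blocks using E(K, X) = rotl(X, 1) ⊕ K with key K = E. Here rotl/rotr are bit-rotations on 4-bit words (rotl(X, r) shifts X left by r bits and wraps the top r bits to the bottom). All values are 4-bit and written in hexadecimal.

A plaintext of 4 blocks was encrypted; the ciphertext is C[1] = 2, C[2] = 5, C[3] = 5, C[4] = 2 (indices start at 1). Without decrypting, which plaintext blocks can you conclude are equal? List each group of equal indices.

ECB encrypts each block independently with the same key, so equal ciphertext blocks imply equal plaintext blocks.
C[1] = C[4] = 2, so P[1] = P[4].
C[2] = C[3] = 5, so P[2] = P[3].

P[1] = P[4]; P[2] = P[3]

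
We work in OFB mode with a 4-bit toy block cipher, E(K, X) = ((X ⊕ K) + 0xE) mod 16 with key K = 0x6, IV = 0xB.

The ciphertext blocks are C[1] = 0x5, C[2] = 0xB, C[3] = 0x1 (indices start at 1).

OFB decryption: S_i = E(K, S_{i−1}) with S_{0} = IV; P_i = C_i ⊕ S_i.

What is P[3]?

P[1]: S = E(K, 0xB) = 0xB; 0x5 ⊕ 0xB = 0xE.
P[2]: S = E(K, 0xB) = 0xB; 0xB ⊕ 0xB = 0x0.
P[3]: S = E(K, 0xB) = 0xB; 0x1 ⊕ 0xB = 0xA.

P[3] = 0xA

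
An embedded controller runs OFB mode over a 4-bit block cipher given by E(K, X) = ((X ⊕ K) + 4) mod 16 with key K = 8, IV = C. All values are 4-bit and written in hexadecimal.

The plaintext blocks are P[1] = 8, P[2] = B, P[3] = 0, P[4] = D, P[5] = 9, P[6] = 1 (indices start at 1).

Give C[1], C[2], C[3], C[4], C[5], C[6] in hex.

OFB encryption: S_i = E(K, S_{i−1}) with S_{0} = IV; C_i = P_i ⊕ S_i.
C[1]: S = E(K, C) = 8; 8 ⊕ 8 = 0.
C[2]: S = E(K, 8) = 4; B ⊕ 4 = F.
C[3]: S = E(K, 4) = 0; 0 ⊕ 0 = 0.
C[4]: S = E(K, 0) = C; D ⊕ C = 1.
C[5]: S = E(K, C) = 8; 9 ⊕ 8 = 1.
C[6]: S = E(K, 8) = 4; 1 ⊕ 4 = 5.

C[1] = 0, C[2] = F, C[3] = 0, C[4] = 1, C[5] = 1, C[6] = 5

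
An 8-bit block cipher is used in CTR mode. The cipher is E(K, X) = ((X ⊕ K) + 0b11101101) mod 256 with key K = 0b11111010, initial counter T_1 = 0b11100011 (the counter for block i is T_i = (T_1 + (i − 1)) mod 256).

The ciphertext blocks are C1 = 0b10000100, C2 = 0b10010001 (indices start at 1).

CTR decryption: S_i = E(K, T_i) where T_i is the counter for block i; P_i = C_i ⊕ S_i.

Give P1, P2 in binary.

P1: T = 0b11100011, S = E(K, T) = 0b00000110; 0b10000100 ⊕ 0b00000110 = 0b10000010.
P2: T = 0b11100100, S = E(K, T) = 0b00001011; 0b10010001 ⊕ 0b00001011 = 0b10011010.

P1 = 0b10000010, P2 = 0b10011010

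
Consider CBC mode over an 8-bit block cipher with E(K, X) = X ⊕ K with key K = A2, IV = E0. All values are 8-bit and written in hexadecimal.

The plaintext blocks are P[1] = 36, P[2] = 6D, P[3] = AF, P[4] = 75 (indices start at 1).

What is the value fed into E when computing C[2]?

CBC encryption: C_i = E(K, P_i ⊕ C_{i−1}), with C_{0} = IV.
C[1]: P[1] ⊕ E0 = D6; E(K, D6) = 74.
C[2]: P[2] ⊕ 74 = 19; E(K, 19) = BB.
So the input to E for block [2] is 19.

19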